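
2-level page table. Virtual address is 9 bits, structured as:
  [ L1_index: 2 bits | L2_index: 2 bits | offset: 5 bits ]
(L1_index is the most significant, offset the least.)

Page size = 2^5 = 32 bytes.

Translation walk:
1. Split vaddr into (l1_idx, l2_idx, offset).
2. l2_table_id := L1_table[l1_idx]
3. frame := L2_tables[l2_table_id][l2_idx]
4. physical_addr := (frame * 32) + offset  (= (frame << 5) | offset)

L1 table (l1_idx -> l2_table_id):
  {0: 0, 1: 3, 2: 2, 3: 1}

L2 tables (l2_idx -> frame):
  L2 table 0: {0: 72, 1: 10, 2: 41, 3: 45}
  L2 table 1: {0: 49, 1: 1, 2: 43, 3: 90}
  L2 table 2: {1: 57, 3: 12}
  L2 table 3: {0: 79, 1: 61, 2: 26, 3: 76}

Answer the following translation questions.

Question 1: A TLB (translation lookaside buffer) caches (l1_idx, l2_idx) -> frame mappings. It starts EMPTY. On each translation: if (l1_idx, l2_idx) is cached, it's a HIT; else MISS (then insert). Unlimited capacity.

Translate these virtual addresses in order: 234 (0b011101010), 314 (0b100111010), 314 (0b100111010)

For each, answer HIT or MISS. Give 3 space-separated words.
Answer: MISS MISS HIT

Derivation:
vaddr=234: (1,3) not in TLB -> MISS, insert
vaddr=314: (2,1) not in TLB -> MISS, insert
vaddr=314: (2,1) in TLB -> HIT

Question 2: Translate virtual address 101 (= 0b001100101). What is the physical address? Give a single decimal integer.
vaddr = 101 = 0b001100101
Split: l1_idx=0, l2_idx=3, offset=5
L1[0] = 0
L2[0][3] = 45
paddr = 45 * 32 + 5 = 1445

Answer: 1445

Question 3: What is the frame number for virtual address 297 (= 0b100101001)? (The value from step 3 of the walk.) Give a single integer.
Answer: 57

Derivation:
vaddr = 297: l1_idx=2, l2_idx=1
L1[2] = 2; L2[2][1] = 57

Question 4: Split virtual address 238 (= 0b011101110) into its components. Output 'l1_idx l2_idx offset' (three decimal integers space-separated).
vaddr = 238 = 0b011101110
  top 2 bits -> l1_idx = 1
  next 2 bits -> l2_idx = 3
  bottom 5 bits -> offset = 14

Answer: 1 3 14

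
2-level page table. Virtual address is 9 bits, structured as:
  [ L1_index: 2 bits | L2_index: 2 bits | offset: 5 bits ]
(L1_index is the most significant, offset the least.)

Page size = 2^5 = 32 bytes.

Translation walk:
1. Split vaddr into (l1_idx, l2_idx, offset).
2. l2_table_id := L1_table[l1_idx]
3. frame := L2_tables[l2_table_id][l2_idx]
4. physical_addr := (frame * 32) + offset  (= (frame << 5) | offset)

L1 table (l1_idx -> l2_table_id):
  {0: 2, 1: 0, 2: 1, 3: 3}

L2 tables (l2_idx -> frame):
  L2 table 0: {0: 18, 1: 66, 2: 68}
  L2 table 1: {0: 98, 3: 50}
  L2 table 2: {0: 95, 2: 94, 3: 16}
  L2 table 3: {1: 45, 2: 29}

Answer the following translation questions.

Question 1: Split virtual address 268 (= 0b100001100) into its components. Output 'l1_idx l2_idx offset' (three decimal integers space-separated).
vaddr = 268 = 0b100001100
  top 2 bits -> l1_idx = 2
  next 2 bits -> l2_idx = 0
  bottom 5 bits -> offset = 12

Answer: 2 0 12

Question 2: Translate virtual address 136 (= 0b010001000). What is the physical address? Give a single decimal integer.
Answer: 584

Derivation:
vaddr = 136 = 0b010001000
Split: l1_idx=1, l2_idx=0, offset=8
L1[1] = 0
L2[0][0] = 18
paddr = 18 * 32 + 8 = 584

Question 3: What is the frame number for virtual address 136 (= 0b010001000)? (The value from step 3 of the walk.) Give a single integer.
vaddr = 136: l1_idx=1, l2_idx=0
L1[1] = 0; L2[0][0] = 18

Answer: 18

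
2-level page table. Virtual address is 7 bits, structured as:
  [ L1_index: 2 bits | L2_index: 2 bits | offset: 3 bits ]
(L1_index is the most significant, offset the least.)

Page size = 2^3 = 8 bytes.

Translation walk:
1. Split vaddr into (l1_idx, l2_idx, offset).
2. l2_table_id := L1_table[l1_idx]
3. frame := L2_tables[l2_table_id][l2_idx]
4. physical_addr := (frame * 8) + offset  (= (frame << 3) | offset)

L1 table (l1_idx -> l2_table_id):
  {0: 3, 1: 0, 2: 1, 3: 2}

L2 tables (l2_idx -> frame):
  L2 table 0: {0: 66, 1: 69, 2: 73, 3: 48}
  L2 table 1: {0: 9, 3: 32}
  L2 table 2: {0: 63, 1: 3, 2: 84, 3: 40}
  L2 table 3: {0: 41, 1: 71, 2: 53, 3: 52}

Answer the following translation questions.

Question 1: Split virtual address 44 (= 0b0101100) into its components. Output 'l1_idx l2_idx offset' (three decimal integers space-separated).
vaddr = 44 = 0b0101100
  top 2 bits -> l1_idx = 1
  next 2 bits -> l2_idx = 1
  bottom 3 bits -> offset = 4

Answer: 1 1 4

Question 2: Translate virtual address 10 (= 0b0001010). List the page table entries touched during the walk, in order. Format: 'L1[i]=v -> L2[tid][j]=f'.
vaddr = 10 = 0b0001010
Split: l1_idx=0, l2_idx=1, offset=2

Answer: L1[0]=3 -> L2[3][1]=71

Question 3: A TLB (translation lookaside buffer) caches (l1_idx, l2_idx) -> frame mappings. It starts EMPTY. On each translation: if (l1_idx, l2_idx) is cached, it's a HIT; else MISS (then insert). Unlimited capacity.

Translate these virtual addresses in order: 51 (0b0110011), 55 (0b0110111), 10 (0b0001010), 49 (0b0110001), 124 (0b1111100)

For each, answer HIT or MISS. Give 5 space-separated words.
vaddr=51: (1,2) not in TLB -> MISS, insert
vaddr=55: (1,2) in TLB -> HIT
vaddr=10: (0,1) not in TLB -> MISS, insert
vaddr=49: (1,2) in TLB -> HIT
vaddr=124: (3,3) not in TLB -> MISS, insert

Answer: MISS HIT MISS HIT MISS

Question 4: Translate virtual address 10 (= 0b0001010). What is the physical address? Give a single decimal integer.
vaddr = 10 = 0b0001010
Split: l1_idx=0, l2_idx=1, offset=2
L1[0] = 3
L2[3][1] = 71
paddr = 71 * 8 + 2 = 570

Answer: 570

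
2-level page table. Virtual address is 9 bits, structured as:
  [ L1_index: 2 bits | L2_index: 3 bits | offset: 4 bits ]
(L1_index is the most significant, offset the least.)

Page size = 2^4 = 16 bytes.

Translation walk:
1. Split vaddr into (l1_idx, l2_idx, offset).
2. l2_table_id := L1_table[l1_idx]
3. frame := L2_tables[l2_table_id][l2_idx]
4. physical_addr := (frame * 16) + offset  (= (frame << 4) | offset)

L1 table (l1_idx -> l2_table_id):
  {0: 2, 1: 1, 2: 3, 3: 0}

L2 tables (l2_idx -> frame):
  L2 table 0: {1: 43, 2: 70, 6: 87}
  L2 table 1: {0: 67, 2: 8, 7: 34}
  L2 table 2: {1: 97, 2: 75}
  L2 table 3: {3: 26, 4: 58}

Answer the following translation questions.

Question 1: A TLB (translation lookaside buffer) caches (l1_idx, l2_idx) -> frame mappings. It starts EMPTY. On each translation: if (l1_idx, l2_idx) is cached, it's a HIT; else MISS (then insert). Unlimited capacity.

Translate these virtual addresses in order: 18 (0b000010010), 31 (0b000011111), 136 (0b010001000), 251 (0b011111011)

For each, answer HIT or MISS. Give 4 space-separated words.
Answer: MISS HIT MISS MISS

Derivation:
vaddr=18: (0,1) not in TLB -> MISS, insert
vaddr=31: (0,1) in TLB -> HIT
vaddr=136: (1,0) not in TLB -> MISS, insert
vaddr=251: (1,7) not in TLB -> MISS, insert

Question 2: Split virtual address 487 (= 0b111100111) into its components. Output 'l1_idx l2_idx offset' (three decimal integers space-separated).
Answer: 3 6 7

Derivation:
vaddr = 487 = 0b111100111
  top 2 bits -> l1_idx = 3
  next 3 bits -> l2_idx = 6
  bottom 4 bits -> offset = 7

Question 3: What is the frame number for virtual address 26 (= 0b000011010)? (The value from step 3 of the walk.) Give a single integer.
Answer: 97

Derivation:
vaddr = 26: l1_idx=0, l2_idx=1
L1[0] = 2; L2[2][1] = 97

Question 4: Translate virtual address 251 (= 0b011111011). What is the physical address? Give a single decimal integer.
vaddr = 251 = 0b011111011
Split: l1_idx=1, l2_idx=7, offset=11
L1[1] = 1
L2[1][7] = 34
paddr = 34 * 16 + 11 = 555

Answer: 555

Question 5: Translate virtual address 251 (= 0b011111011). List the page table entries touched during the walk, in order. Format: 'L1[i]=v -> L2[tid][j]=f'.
Answer: L1[1]=1 -> L2[1][7]=34

Derivation:
vaddr = 251 = 0b011111011
Split: l1_idx=1, l2_idx=7, offset=11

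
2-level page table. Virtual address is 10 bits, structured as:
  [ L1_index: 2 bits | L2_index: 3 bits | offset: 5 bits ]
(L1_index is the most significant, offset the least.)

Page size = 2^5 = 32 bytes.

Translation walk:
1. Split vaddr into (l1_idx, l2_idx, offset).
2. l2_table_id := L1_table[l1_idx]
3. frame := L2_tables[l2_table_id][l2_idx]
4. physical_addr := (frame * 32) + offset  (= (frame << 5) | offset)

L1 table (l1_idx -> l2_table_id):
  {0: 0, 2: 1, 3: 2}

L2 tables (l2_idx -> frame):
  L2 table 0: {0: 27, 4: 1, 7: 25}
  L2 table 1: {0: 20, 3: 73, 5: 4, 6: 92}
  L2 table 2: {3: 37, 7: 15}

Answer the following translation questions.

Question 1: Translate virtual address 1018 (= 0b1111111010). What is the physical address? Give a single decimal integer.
Answer: 506

Derivation:
vaddr = 1018 = 0b1111111010
Split: l1_idx=3, l2_idx=7, offset=26
L1[3] = 2
L2[2][7] = 15
paddr = 15 * 32 + 26 = 506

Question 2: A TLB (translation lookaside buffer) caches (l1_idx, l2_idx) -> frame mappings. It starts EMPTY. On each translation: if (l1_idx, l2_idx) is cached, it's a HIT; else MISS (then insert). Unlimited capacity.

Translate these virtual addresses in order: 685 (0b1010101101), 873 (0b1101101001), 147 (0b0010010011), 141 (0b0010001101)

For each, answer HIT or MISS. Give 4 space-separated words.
vaddr=685: (2,5) not in TLB -> MISS, insert
vaddr=873: (3,3) not in TLB -> MISS, insert
vaddr=147: (0,4) not in TLB -> MISS, insert
vaddr=141: (0,4) in TLB -> HIT

Answer: MISS MISS MISS HIT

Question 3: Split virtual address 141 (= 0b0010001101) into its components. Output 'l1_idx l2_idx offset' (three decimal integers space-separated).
Answer: 0 4 13

Derivation:
vaddr = 141 = 0b0010001101
  top 2 bits -> l1_idx = 0
  next 3 bits -> l2_idx = 4
  bottom 5 bits -> offset = 13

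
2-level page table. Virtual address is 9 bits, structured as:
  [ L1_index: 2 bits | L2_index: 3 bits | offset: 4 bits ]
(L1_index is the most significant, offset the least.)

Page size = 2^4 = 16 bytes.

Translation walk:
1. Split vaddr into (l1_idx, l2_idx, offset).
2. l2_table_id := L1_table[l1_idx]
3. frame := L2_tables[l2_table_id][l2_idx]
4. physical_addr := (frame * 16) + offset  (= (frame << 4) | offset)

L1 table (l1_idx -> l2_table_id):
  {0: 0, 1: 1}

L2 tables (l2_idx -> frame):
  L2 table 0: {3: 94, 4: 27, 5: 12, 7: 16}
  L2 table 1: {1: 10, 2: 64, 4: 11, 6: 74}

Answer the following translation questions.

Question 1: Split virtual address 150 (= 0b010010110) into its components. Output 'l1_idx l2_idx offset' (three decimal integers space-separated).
vaddr = 150 = 0b010010110
  top 2 bits -> l1_idx = 1
  next 3 bits -> l2_idx = 1
  bottom 4 bits -> offset = 6

Answer: 1 1 6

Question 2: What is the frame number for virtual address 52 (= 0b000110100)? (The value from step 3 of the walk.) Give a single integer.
vaddr = 52: l1_idx=0, l2_idx=3
L1[0] = 0; L2[0][3] = 94

Answer: 94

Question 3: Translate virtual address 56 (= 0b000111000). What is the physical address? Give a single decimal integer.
Answer: 1512

Derivation:
vaddr = 56 = 0b000111000
Split: l1_idx=0, l2_idx=3, offset=8
L1[0] = 0
L2[0][3] = 94
paddr = 94 * 16 + 8 = 1512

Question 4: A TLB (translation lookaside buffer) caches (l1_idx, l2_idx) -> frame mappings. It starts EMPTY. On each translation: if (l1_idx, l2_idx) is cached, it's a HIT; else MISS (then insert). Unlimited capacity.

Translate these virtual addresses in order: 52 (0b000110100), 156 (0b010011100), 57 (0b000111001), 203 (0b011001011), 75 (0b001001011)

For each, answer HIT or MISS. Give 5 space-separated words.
Answer: MISS MISS HIT MISS MISS

Derivation:
vaddr=52: (0,3) not in TLB -> MISS, insert
vaddr=156: (1,1) not in TLB -> MISS, insert
vaddr=57: (0,3) in TLB -> HIT
vaddr=203: (1,4) not in TLB -> MISS, insert
vaddr=75: (0,4) not in TLB -> MISS, insert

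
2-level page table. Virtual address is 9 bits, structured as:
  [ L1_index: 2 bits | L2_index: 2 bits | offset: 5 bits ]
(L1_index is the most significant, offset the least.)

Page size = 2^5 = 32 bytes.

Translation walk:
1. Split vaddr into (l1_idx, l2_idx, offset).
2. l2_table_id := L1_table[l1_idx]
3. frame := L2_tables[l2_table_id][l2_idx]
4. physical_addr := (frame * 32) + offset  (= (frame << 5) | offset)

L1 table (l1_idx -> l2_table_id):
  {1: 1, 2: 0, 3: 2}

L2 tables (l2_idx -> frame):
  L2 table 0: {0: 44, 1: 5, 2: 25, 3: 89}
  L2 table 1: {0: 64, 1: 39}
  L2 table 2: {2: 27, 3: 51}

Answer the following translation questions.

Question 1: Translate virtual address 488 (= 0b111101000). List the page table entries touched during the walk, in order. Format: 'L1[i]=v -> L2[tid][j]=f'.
vaddr = 488 = 0b111101000
Split: l1_idx=3, l2_idx=3, offset=8

Answer: L1[3]=2 -> L2[2][3]=51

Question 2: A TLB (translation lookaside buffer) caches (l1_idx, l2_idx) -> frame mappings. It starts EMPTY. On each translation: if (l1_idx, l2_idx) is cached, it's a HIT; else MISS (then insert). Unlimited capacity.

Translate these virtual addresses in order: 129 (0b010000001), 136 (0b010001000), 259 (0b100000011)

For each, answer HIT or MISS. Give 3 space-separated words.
vaddr=129: (1,0) not in TLB -> MISS, insert
vaddr=136: (1,0) in TLB -> HIT
vaddr=259: (2,0) not in TLB -> MISS, insert

Answer: MISS HIT MISS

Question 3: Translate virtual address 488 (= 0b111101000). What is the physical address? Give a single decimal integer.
Answer: 1640

Derivation:
vaddr = 488 = 0b111101000
Split: l1_idx=3, l2_idx=3, offset=8
L1[3] = 2
L2[2][3] = 51
paddr = 51 * 32 + 8 = 1640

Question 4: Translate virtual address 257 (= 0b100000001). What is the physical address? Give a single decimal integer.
vaddr = 257 = 0b100000001
Split: l1_idx=2, l2_idx=0, offset=1
L1[2] = 0
L2[0][0] = 44
paddr = 44 * 32 + 1 = 1409

Answer: 1409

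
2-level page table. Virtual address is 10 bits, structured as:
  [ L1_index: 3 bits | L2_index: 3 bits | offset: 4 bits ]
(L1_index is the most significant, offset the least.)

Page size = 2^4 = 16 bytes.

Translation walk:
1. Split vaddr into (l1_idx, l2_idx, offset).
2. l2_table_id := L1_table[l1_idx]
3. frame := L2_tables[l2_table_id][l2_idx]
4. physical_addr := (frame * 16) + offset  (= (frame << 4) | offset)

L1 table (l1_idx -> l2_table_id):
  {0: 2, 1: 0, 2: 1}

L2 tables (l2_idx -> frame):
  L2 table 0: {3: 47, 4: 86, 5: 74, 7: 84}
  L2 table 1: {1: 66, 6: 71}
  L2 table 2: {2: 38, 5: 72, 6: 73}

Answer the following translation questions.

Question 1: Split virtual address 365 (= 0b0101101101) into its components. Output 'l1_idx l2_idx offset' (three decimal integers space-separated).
vaddr = 365 = 0b0101101101
  top 3 bits -> l1_idx = 2
  next 3 bits -> l2_idx = 6
  bottom 4 bits -> offset = 13

Answer: 2 6 13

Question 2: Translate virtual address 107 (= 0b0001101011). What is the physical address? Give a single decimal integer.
Answer: 1179

Derivation:
vaddr = 107 = 0b0001101011
Split: l1_idx=0, l2_idx=6, offset=11
L1[0] = 2
L2[2][6] = 73
paddr = 73 * 16 + 11 = 1179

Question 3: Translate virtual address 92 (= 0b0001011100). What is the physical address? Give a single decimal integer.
vaddr = 92 = 0b0001011100
Split: l1_idx=0, l2_idx=5, offset=12
L1[0] = 2
L2[2][5] = 72
paddr = 72 * 16 + 12 = 1164

Answer: 1164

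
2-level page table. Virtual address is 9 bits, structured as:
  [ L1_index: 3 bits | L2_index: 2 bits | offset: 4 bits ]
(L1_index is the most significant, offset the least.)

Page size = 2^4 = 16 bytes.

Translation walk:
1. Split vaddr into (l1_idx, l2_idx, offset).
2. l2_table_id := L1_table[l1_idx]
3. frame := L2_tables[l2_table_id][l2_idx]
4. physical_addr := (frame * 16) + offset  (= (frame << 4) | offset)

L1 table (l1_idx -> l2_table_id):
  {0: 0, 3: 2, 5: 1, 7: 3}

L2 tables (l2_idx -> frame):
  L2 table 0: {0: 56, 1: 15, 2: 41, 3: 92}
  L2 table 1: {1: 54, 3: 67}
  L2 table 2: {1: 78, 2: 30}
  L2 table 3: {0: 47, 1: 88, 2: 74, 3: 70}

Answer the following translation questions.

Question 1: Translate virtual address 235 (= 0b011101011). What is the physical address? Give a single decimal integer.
vaddr = 235 = 0b011101011
Split: l1_idx=3, l2_idx=2, offset=11
L1[3] = 2
L2[2][2] = 30
paddr = 30 * 16 + 11 = 491

Answer: 491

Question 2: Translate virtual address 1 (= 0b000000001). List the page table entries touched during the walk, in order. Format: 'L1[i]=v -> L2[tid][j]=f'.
vaddr = 1 = 0b000000001
Split: l1_idx=0, l2_idx=0, offset=1

Answer: L1[0]=0 -> L2[0][0]=56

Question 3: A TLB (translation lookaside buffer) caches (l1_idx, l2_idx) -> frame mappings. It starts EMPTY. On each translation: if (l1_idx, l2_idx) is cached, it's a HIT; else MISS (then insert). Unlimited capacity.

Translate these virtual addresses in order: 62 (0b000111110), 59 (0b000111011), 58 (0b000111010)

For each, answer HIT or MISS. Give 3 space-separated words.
Answer: MISS HIT HIT

Derivation:
vaddr=62: (0,3) not in TLB -> MISS, insert
vaddr=59: (0,3) in TLB -> HIT
vaddr=58: (0,3) in TLB -> HIT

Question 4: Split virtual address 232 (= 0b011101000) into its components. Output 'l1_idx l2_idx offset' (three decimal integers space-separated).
Answer: 3 2 8

Derivation:
vaddr = 232 = 0b011101000
  top 3 bits -> l1_idx = 3
  next 2 bits -> l2_idx = 2
  bottom 4 bits -> offset = 8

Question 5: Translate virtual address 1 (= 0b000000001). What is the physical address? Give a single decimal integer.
Answer: 897

Derivation:
vaddr = 1 = 0b000000001
Split: l1_idx=0, l2_idx=0, offset=1
L1[0] = 0
L2[0][0] = 56
paddr = 56 * 16 + 1 = 897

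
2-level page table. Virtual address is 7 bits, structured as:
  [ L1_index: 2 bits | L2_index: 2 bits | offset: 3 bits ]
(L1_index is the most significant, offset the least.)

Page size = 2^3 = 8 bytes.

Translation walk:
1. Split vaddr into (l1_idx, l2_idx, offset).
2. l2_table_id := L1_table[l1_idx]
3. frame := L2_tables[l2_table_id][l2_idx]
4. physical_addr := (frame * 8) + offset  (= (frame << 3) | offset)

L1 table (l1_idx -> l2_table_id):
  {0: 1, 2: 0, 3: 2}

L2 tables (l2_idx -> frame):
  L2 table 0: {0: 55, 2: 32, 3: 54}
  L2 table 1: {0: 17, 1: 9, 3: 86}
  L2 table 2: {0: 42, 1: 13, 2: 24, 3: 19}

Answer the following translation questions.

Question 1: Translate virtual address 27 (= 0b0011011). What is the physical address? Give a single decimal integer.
vaddr = 27 = 0b0011011
Split: l1_idx=0, l2_idx=3, offset=3
L1[0] = 1
L2[1][3] = 86
paddr = 86 * 8 + 3 = 691

Answer: 691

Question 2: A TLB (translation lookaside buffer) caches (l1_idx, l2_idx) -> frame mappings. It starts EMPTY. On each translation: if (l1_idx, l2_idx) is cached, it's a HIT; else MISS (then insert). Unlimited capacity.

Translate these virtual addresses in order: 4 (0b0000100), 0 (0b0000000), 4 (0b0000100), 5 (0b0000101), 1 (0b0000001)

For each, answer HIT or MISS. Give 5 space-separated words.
vaddr=4: (0,0) not in TLB -> MISS, insert
vaddr=0: (0,0) in TLB -> HIT
vaddr=4: (0,0) in TLB -> HIT
vaddr=5: (0,0) in TLB -> HIT
vaddr=1: (0,0) in TLB -> HIT

Answer: MISS HIT HIT HIT HIT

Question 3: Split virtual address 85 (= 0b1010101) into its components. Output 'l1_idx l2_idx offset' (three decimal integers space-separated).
Answer: 2 2 5

Derivation:
vaddr = 85 = 0b1010101
  top 2 bits -> l1_idx = 2
  next 2 bits -> l2_idx = 2
  bottom 3 bits -> offset = 5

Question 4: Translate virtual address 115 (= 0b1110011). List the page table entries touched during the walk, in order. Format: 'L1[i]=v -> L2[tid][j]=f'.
vaddr = 115 = 0b1110011
Split: l1_idx=3, l2_idx=2, offset=3

Answer: L1[3]=2 -> L2[2][2]=24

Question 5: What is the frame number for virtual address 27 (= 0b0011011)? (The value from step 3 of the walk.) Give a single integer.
Answer: 86

Derivation:
vaddr = 27: l1_idx=0, l2_idx=3
L1[0] = 1; L2[1][3] = 86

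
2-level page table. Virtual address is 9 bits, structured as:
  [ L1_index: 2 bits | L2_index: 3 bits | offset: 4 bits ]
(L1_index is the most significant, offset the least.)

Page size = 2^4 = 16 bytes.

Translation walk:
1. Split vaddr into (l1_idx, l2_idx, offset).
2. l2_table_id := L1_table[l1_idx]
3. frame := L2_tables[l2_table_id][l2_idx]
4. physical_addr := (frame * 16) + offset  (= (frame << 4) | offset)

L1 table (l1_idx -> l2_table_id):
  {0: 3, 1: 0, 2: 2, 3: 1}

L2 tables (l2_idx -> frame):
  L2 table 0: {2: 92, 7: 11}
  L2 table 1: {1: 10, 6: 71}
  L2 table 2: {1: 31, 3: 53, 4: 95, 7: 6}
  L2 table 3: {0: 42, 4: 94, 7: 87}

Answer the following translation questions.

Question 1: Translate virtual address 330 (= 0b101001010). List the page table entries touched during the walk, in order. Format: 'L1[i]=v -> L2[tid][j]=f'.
Answer: L1[2]=2 -> L2[2][4]=95

Derivation:
vaddr = 330 = 0b101001010
Split: l1_idx=2, l2_idx=4, offset=10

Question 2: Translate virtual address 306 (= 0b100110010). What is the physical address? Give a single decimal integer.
Answer: 850

Derivation:
vaddr = 306 = 0b100110010
Split: l1_idx=2, l2_idx=3, offset=2
L1[2] = 2
L2[2][3] = 53
paddr = 53 * 16 + 2 = 850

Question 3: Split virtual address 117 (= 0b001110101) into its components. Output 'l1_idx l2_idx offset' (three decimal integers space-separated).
vaddr = 117 = 0b001110101
  top 2 bits -> l1_idx = 0
  next 3 bits -> l2_idx = 7
  bottom 4 bits -> offset = 5

Answer: 0 7 5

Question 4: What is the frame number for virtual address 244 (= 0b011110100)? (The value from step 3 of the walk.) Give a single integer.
vaddr = 244: l1_idx=1, l2_idx=7
L1[1] = 0; L2[0][7] = 11

Answer: 11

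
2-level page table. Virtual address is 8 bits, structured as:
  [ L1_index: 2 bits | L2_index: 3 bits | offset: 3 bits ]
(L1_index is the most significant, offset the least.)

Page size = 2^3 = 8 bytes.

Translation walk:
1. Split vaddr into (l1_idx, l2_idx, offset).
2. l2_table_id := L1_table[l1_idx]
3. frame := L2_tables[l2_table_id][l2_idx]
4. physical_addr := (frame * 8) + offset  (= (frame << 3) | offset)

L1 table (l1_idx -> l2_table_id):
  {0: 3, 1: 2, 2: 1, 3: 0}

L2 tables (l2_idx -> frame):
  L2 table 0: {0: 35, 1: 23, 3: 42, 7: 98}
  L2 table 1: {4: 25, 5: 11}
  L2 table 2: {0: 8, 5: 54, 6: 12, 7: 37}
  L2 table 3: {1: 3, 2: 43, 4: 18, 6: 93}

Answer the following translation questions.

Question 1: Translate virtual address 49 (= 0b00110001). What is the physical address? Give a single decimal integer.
vaddr = 49 = 0b00110001
Split: l1_idx=0, l2_idx=6, offset=1
L1[0] = 3
L2[3][6] = 93
paddr = 93 * 8 + 1 = 745

Answer: 745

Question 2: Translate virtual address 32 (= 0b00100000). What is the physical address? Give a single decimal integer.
Answer: 144

Derivation:
vaddr = 32 = 0b00100000
Split: l1_idx=0, l2_idx=4, offset=0
L1[0] = 3
L2[3][4] = 18
paddr = 18 * 8 + 0 = 144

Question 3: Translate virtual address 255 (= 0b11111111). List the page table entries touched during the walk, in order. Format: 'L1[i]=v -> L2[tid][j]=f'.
Answer: L1[3]=0 -> L2[0][7]=98

Derivation:
vaddr = 255 = 0b11111111
Split: l1_idx=3, l2_idx=7, offset=7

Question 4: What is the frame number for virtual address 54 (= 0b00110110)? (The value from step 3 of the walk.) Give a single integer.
Answer: 93

Derivation:
vaddr = 54: l1_idx=0, l2_idx=6
L1[0] = 3; L2[3][6] = 93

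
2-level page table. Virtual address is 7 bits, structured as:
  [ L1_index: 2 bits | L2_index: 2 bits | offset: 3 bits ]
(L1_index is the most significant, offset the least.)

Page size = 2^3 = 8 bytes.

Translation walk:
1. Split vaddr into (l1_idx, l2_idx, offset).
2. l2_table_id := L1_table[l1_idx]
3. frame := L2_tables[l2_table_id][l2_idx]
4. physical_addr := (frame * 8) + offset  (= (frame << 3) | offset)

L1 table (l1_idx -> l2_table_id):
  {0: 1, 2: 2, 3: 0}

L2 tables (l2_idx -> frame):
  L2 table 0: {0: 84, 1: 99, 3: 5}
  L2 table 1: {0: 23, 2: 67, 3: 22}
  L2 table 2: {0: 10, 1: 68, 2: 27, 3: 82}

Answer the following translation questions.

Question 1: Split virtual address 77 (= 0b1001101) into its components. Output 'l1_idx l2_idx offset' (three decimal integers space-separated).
Answer: 2 1 5

Derivation:
vaddr = 77 = 0b1001101
  top 2 bits -> l1_idx = 2
  next 2 bits -> l2_idx = 1
  bottom 3 bits -> offset = 5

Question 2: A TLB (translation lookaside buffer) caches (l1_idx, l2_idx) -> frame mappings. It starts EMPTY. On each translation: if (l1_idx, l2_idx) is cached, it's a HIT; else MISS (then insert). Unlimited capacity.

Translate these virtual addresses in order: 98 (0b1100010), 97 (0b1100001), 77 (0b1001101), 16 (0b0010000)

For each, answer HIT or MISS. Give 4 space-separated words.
Answer: MISS HIT MISS MISS

Derivation:
vaddr=98: (3,0) not in TLB -> MISS, insert
vaddr=97: (3,0) in TLB -> HIT
vaddr=77: (2,1) not in TLB -> MISS, insert
vaddr=16: (0,2) not in TLB -> MISS, insert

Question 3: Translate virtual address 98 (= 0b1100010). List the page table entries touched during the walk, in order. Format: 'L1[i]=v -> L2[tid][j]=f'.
vaddr = 98 = 0b1100010
Split: l1_idx=3, l2_idx=0, offset=2

Answer: L1[3]=0 -> L2[0][0]=84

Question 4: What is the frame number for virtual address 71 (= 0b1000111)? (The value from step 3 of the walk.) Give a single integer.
Answer: 10

Derivation:
vaddr = 71: l1_idx=2, l2_idx=0
L1[2] = 2; L2[2][0] = 10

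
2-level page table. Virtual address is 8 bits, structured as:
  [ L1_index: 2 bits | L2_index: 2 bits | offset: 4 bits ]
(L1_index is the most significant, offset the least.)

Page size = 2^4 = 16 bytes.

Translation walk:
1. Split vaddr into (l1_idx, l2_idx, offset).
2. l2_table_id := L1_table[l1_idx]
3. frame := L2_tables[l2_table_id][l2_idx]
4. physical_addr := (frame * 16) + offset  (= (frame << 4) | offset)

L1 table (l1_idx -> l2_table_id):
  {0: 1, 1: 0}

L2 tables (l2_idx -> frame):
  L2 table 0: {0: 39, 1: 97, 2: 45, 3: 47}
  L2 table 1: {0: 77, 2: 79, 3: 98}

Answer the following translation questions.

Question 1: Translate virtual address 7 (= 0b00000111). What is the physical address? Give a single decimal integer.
vaddr = 7 = 0b00000111
Split: l1_idx=0, l2_idx=0, offset=7
L1[0] = 1
L2[1][0] = 77
paddr = 77 * 16 + 7 = 1239

Answer: 1239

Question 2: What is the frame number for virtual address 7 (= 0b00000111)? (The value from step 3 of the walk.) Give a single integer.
Answer: 77

Derivation:
vaddr = 7: l1_idx=0, l2_idx=0
L1[0] = 1; L2[1][0] = 77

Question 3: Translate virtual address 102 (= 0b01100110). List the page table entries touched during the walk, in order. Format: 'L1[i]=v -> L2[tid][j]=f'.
Answer: L1[1]=0 -> L2[0][2]=45

Derivation:
vaddr = 102 = 0b01100110
Split: l1_idx=1, l2_idx=2, offset=6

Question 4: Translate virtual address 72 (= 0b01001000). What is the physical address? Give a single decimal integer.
vaddr = 72 = 0b01001000
Split: l1_idx=1, l2_idx=0, offset=8
L1[1] = 0
L2[0][0] = 39
paddr = 39 * 16 + 8 = 632

Answer: 632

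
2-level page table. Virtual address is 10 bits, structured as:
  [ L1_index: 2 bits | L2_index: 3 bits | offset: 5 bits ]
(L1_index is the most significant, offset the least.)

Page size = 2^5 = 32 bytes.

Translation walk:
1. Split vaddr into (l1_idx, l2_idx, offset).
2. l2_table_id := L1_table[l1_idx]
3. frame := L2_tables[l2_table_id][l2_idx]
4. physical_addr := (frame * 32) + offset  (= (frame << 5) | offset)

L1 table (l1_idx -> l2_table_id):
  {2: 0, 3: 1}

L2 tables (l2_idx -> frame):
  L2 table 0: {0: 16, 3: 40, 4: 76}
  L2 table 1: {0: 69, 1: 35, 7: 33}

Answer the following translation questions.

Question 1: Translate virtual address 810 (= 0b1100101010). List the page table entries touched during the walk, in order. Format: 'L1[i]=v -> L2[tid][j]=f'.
Answer: L1[3]=1 -> L2[1][1]=35

Derivation:
vaddr = 810 = 0b1100101010
Split: l1_idx=3, l2_idx=1, offset=10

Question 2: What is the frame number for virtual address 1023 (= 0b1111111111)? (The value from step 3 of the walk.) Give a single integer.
vaddr = 1023: l1_idx=3, l2_idx=7
L1[3] = 1; L2[1][7] = 33

Answer: 33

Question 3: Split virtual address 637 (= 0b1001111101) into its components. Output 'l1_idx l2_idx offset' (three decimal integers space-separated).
vaddr = 637 = 0b1001111101
  top 2 bits -> l1_idx = 2
  next 3 bits -> l2_idx = 3
  bottom 5 bits -> offset = 29

Answer: 2 3 29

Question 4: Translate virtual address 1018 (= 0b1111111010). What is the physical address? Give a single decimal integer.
vaddr = 1018 = 0b1111111010
Split: l1_idx=3, l2_idx=7, offset=26
L1[3] = 1
L2[1][7] = 33
paddr = 33 * 32 + 26 = 1082

Answer: 1082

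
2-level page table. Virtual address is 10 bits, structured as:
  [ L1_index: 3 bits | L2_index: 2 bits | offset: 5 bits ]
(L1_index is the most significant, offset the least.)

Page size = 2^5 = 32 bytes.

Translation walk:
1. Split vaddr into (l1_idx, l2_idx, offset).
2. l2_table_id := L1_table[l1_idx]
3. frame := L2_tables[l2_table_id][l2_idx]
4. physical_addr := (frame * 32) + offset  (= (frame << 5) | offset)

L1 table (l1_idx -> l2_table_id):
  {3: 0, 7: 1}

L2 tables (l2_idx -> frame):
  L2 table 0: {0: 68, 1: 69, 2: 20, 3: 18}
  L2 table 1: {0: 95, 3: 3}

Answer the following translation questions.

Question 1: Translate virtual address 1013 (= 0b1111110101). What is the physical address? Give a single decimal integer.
vaddr = 1013 = 0b1111110101
Split: l1_idx=7, l2_idx=3, offset=21
L1[7] = 1
L2[1][3] = 3
paddr = 3 * 32 + 21 = 117

Answer: 117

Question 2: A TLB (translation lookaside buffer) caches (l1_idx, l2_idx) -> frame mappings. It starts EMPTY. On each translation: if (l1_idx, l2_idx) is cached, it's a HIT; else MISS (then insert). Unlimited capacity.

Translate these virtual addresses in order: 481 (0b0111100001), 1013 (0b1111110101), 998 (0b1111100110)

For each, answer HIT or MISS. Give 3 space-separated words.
Answer: MISS MISS HIT

Derivation:
vaddr=481: (3,3) not in TLB -> MISS, insert
vaddr=1013: (7,3) not in TLB -> MISS, insert
vaddr=998: (7,3) in TLB -> HIT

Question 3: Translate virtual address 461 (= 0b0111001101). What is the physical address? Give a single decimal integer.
Answer: 653

Derivation:
vaddr = 461 = 0b0111001101
Split: l1_idx=3, l2_idx=2, offset=13
L1[3] = 0
L2[0][2] = 20
paddr = 20 * 32 + 13 = 653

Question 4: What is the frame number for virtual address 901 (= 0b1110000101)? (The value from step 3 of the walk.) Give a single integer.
Answer: 95

Derivation:
vaddr = 901: l1_idx=7, l2_idx=0
L1[7] = 1; L2[1][0] = 95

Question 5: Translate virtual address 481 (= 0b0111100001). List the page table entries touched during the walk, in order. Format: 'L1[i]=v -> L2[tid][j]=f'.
Answer: L1[3]=0 -> L2[0][3]=18

Derivation:
vaddr = 481 = 0b0111100001
Split: l1_idx=3, l2_idx=3, offset=1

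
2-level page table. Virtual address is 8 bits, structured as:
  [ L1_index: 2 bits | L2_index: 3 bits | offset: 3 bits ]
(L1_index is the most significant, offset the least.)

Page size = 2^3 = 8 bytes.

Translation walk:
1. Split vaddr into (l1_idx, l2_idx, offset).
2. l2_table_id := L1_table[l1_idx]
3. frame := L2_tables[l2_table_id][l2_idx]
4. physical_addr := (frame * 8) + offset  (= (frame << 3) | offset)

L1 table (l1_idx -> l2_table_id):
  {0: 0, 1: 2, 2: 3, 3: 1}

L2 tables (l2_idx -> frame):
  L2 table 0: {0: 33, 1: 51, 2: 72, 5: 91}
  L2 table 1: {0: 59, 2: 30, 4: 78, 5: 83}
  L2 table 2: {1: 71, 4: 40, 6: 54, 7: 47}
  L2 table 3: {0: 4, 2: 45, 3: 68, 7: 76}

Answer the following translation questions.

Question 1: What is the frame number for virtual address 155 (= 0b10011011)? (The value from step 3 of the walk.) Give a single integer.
Answer: 68

Derivation:
vaddr = 155: l1_idx=2, l2_idx=3
L1[2] = 3; L2[3][3] = 68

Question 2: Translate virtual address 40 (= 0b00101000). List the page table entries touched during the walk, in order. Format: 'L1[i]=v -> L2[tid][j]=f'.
vaddr = 40 = 0b00101000
Split: l1_idx=0, l2_idx=5, offset=0

Answer: L1[0]=0 -> L2[0][5]=91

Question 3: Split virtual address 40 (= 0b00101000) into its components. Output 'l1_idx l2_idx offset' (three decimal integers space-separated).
vaddr = 40 = 0b00101000
  top 2 bits -> l1_idx = 0
  next 3 bits -> l2_idx = 5
  bottom 3 bits -> offset = 0

Answer: 0 5 0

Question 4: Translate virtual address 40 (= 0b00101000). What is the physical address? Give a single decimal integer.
vaddr = 40 = 0b00101000
Split: l1_idx=0, l2_idx=5, offset=0
L1[0] = 0
L2[0][5] = 91
paddr = 91 * 8 + 0 = 728

Answer: 728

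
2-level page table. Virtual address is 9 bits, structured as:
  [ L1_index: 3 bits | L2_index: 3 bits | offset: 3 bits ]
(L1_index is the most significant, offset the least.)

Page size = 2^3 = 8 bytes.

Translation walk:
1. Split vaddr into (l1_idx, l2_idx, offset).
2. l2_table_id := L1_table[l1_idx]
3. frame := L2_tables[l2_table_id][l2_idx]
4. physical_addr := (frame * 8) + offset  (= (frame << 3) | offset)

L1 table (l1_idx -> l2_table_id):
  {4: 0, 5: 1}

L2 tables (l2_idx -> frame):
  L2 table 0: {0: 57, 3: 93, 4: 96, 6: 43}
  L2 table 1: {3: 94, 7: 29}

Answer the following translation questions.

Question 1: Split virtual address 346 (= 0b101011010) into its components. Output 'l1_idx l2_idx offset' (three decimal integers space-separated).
vaddr = 346 = 0b101011010
  top 3 bits -> l1_idx = 5
  next 3 bits -> l2_idx = 3
  bottom 3 bits -> offset = 2

Answer: 5 3 2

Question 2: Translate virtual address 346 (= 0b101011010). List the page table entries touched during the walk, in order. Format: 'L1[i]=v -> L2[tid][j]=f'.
Answer: L1[5]=1 -> L2[1][3]=94

Derivation:
vaddr = 346 = 0b101011010
Split: l1_idx=5, l2_idx=3, offset=2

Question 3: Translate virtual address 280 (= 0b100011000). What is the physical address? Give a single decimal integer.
Answer: 744

Derivation:
vaddr = 280 = 0b100011000
Split: l1_idx=4, l2_idx=3, offset=0
L1[4] = 0
L2[0][3] = 93
paddr = 93 * 8 + 0 = 744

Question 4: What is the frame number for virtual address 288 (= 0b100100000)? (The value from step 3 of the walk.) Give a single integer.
vaddr = 288: l1_idx=4, l2_idx=4
L1[4] = 0; L2[0][4] = 96

Answer: 96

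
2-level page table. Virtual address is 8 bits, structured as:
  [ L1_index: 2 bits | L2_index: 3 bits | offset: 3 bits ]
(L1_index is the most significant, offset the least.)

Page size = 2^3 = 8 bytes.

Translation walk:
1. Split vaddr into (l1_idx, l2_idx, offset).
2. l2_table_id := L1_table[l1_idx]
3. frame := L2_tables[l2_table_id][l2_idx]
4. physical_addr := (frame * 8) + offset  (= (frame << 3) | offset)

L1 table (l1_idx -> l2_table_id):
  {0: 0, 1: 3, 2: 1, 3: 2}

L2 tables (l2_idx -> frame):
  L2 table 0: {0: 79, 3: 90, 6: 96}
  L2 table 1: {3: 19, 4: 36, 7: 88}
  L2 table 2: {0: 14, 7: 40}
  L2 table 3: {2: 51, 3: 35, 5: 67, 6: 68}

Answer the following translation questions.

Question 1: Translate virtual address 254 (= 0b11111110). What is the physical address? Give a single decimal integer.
Answer: 326

Derivation:
vaddr = 254 = 0b11111110
Split: l1_idx=3, l2_idx=7, offset=6
L1[3] = 2
L2[2][7] = 40
paddr = 40 * 8 + 6 = 326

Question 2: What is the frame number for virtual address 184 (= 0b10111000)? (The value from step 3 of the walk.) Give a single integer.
vaddr = 184: l1_idx=2, l2_idx=7
L1[2] = 1; L2[1][7] = 88

Answer: 88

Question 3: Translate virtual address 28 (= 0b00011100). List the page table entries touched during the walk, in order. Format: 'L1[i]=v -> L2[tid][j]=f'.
vaddr = 28 = 0b00011100
Split: l1_idx=0, l2_idx=3, offset=4

Answer: L1[0]=0 -> L2[0][3]=90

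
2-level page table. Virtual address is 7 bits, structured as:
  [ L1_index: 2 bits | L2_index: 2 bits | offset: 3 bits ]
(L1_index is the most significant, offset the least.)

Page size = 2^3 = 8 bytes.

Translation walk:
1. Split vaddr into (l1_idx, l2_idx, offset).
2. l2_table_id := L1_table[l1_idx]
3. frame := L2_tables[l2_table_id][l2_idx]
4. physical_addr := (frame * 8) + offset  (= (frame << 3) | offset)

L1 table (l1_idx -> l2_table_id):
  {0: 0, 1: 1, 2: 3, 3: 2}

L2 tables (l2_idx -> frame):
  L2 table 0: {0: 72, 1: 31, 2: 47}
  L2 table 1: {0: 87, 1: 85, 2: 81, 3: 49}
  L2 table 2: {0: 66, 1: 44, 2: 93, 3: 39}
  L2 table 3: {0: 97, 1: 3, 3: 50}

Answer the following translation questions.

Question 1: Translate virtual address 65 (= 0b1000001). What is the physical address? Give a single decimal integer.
vaddr = 65 = 0b1000001
Split: l1_idx=2, l2_idx=0, offset=1
L1[2] = 3
L2[3][0] = 97
paddr = 97 * 8 + 1 = 777

Answer: 777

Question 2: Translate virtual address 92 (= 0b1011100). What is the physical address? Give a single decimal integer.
vaddr = 92 = 0b1011100
Split: l1_idx=2, l2_idx=3, offset=4
L1[2] = 3
L2[3][3] = 50
paddr = 50 * 8 + 4 = 404

Answer: 404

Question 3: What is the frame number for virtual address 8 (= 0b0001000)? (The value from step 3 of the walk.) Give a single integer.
Answer: 31

Derivation:
vaddr = 8: l1_idx=0, l2_idx=1
L1[0] = 0; L2[0][1] = 31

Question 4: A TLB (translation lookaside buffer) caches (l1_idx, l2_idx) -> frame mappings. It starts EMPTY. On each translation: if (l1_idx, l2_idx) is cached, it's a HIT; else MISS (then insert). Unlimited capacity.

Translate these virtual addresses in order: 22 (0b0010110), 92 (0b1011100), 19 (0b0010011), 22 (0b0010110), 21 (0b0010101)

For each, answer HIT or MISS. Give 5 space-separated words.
Answer: MISS MISS HIT HIT HIT

Derivation:
vaddr=22: (0,2) not in TLB -> MISS, insert
vaddr=92: (2,3) not in TLB -> MISS, insert
vaddr=19: (0,2) in TLB -> HIT
vaddr=22: (0,2) in TLB -> HIT
vaddr=21: (0,2) in TLB -> HIT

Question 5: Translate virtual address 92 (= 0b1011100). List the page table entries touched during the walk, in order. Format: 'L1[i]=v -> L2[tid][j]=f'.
Answer: L1[2]=3 -> L2[3][3]=50

Derivation:
vaddr = 92 = 0b1011100
Split: l1_idx=2, l2_idx=3, offset=4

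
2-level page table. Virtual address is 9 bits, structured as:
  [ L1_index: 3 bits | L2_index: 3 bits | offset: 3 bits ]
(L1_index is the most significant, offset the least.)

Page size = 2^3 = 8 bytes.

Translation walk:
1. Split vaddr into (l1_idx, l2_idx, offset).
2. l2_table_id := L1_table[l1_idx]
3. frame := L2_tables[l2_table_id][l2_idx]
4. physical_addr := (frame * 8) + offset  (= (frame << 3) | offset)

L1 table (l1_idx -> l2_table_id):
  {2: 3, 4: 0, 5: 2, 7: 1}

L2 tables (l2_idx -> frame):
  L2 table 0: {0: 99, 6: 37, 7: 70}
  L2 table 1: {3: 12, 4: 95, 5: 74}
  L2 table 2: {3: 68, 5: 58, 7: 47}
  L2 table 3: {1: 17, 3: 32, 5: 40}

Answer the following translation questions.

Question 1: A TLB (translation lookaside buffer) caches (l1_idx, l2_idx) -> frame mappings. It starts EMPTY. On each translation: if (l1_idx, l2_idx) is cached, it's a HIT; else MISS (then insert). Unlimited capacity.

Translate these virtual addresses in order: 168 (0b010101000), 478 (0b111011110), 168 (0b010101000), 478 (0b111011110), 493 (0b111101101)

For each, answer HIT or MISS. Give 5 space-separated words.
vaddr=168: (2,5) not in TLB -> MISS, insert
vaddr=478: (7,3) not in TLB -> MISS, insert
vaddr=168: (2,5) in TLB -> HIT
vaddr=478: (7,3) in TLB -> HIT
vaddr=493: (7,5) not in TLB -> MISS, insert

Answer: MISS MISS HIT HIT MISS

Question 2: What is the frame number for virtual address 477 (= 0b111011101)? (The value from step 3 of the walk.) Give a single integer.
Answer: 12

Derivation:
vaddr = 477: l1_idx=7, l2_idx=3
L1[7] = 1; L2[1][3] = 12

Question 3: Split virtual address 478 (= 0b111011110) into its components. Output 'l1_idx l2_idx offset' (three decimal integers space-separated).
vaddr = 478 = 0b111011110
  top 3 bits -> l1_idx = 7
  next 3 bits -> l2_idx = 3
  bottom 3 bits -> offset = 6

Answer: 7 3 6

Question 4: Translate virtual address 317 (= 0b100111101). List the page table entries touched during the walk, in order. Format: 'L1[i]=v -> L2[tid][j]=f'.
vaddr = 317 = 0b100111101
Split: l1_idx=4, l2_idx=7, offset=5

Answer: L1[4]=0 -> L2[0][7]=70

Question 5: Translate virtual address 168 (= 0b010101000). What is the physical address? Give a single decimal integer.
vaddr = 168 = 0b010101000
Split: l1_idx=2, l2_idx=5, offset=0
L1[2] = 3
L2[3][5] = 40
paddr = 40 * 8 + 0 = 320

Answer: 320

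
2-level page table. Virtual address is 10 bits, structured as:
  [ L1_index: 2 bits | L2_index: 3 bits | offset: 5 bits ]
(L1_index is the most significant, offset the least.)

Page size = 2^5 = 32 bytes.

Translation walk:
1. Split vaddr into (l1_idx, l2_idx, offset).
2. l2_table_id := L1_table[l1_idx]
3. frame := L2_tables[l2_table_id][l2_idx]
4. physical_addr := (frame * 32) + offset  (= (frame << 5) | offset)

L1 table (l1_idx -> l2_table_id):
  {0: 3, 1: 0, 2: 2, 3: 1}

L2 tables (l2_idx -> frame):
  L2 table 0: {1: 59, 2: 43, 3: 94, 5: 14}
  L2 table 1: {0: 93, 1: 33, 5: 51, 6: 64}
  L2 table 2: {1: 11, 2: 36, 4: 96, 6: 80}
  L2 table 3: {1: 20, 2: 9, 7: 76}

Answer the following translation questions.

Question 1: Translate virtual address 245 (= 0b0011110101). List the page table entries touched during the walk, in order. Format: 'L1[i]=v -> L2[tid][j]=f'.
vaddr = 245 = 0b0011110101
Split: l1_idx=0, l2_idx=7, offset=21

Answer: L1[0]=3 -> L2[3][7]=76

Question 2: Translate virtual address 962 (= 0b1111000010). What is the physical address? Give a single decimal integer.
vaddr = 962 = 0b1111000010
Split: l1_idx=3, l2_idx=6, offset=2
L1[3] = 1
L2[1][6] = 64
paddr = 64 * 32 + 2 = 2050

Answer: 2050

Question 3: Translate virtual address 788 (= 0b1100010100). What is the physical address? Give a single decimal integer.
vaddr = 788 = 0b1100010100
Split: l1_idx=3, l2_idx=0, offset=20
L1[3] = 1
L2[1][0] = 93
paddr = 93 * 32 + 20 = 2996

Answer: 2996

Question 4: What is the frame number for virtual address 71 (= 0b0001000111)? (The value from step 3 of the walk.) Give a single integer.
vaddr = 71: l1_idx=0, l2_idx=2
L1[0] = 3; L2[3][2] = 9

Answer: 9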